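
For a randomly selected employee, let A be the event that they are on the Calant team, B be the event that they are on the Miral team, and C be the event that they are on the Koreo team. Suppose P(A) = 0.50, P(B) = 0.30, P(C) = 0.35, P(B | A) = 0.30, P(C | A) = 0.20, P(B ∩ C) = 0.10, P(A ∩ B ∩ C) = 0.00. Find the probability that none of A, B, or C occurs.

P(A ∩ B) = P(A)·P(B|A) = 0.50 × 0.30 = 0.15
P(A ∩ C) = P(A)·P(C|A) = 0.50 × 0.20 = 0.10
P(A ∪ B ∪ C) = 0.50 + 0.30 + 0.35 − 0.15 − 0.10 − 0.10 + 0.00 = 0.80
P(none) = 1 − 0.80 = 0.20

0.20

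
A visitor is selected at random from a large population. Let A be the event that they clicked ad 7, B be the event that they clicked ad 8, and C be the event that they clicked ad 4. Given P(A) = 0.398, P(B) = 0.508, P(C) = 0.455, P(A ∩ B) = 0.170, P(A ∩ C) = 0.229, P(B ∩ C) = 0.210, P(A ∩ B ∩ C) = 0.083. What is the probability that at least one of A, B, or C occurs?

Using inclusion–exclusion:
P(A ∪ B ∪ C) = 0.398 + 0.508 + 0.455 − 0.170 − 0.229 − 0.210 + 0.083 = 0.835

0.835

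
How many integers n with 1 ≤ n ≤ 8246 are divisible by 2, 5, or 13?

4123 + 1649 + 634 − 824 − 317 − 126 + 63 = 5202

5202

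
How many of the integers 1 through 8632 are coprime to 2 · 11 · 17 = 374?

⌊8632/2⌋ + ⌊8632/11⌋ + ⌊8632/17⌋ − ⌊8632/22⌋ − ⌊8632/34⌋ − ⌊8632/187⌋ + ⌊8632/374⌋ = 4316 + 784 + 507 − 392 − 253 − 46 + 23 = 4939
8632 − 4939 = 3693

3693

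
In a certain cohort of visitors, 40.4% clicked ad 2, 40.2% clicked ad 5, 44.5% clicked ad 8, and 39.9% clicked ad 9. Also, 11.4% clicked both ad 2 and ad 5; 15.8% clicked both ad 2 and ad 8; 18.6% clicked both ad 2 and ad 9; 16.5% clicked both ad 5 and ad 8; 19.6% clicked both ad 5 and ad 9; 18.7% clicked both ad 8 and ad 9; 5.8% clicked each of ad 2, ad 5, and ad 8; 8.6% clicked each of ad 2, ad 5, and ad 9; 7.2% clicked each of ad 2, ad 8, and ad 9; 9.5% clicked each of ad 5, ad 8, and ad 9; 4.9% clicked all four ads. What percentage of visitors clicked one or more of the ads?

P(at least one) = 40.4 + 40.2 + 44.5 + 39.9 − 11.4 − 15.8 − 18.6 − 16.5 − 19.6 − 18.7 + 5.8 + 8.6 + 7.2 + 9.5 − 4.9 = 90.6%

90.6%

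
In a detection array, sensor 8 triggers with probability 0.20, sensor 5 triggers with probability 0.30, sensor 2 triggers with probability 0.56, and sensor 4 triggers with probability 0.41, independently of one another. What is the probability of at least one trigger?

Independence gives P(none) = ∏(1 − pᵢ).
P(none) = (1 − 0.20) × (1 − 0.30) × (1 − 0.56) × (1 − 0.41) = 0.80 × 0.70 × 0.44 × 0.59 = 0.145376
P(at least one) = 1 − 0.145376 = 0.854624

0.854624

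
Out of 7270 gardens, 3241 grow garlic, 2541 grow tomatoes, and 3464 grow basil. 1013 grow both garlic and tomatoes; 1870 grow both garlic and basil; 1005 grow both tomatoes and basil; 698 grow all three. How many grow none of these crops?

|union| = 3241 + 2541 + 3464 − 1013 − 1870 − 1005 + 698 = 6056
None: 7270 − 6056 = 1214

1214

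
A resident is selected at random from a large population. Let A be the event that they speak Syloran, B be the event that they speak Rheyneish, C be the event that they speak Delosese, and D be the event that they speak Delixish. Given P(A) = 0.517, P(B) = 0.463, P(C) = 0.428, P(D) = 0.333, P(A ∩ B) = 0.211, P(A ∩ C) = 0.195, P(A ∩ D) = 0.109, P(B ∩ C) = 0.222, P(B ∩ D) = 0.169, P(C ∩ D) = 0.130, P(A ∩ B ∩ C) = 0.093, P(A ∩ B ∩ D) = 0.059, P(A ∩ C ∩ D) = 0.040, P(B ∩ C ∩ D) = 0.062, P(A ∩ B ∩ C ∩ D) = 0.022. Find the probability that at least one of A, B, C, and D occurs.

By inclusion–exclusion:
P(A ∪ B ∪ C ∪ D) = 0.517 + 0.463 + 0.428 + 0.333 − 0.211 − 0.195 − 0.109 − 0.222 − 0.169 − 0.130 + 0.093 + 0.059 + 0.040 + 0.062 − 0.022 = 0.937

0.937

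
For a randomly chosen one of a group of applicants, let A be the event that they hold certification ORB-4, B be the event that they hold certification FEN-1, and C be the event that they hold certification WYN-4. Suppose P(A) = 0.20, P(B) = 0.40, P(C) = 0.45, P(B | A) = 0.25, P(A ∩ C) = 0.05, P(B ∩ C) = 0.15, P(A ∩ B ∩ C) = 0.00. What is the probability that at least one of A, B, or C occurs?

0.80

P(A ∩ B) = P(A)·P(B|A) = 0.20 × 0.25 = 0.05
By inclusion-exclusion,
P(A ∪ B ∪ C) = 0.20 + 0.40 + 0.45 − 0.05 − 0.05 − 0.15 + 0.00 = 0.80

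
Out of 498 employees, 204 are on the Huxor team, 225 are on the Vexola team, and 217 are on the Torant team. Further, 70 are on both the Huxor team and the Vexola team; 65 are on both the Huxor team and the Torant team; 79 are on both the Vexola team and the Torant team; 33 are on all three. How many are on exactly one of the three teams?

317

By inclusion–exclusion (exactly-one form):
|exactly one| = 204 + 225 + 217 − 2·70 − 2·65 − 2·79 + 3·33 = 317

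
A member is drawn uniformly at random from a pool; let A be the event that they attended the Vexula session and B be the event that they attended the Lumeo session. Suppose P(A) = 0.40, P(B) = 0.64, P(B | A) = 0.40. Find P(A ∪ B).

P(A ∩ B) = P(A)·P(B|A) = 0.40 × 0.40 = 0.16
P(A ∪ B) = 0.40 + 0.64 − 0.16 = 0.88

0.88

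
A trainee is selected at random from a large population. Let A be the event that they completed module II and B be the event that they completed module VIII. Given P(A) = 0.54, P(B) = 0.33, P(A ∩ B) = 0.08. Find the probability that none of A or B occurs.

P(A ∪ B) = 0.54 + 0.33 − 0.08 = 0.79
P(none) = 1 − 0.79 = 0.21

0.21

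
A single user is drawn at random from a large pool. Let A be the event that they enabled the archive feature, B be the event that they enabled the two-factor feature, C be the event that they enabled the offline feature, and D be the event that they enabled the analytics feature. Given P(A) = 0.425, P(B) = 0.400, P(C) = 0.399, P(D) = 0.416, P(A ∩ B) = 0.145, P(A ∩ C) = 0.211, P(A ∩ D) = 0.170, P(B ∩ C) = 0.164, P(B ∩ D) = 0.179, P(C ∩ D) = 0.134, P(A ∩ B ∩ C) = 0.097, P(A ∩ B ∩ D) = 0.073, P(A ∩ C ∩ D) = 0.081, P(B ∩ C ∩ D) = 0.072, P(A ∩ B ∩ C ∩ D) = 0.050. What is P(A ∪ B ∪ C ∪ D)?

P(A ∪ B ∪ C ∪ D) = 0.425 + 0.400 + 0.399 + 0.416 − 0.145 − 0.211 − 0.170 − 0.164 − 0.179 − 0.134 + 0.097 + 0.073 + 0.081 + 0.072 − 0.050 = 0.910

0.910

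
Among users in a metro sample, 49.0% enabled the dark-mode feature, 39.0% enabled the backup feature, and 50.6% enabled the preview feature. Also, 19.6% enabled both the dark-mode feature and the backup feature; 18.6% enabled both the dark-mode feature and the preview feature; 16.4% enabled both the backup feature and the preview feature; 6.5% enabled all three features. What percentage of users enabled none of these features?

By inclusion–exclusion:
P(≥1) = 49.0 + 39.0 + 50.6 − 19.6 − 18.6 − 16.4 + 6.5 = 90.5%
P(none) = 100% − 90.5% = 9.5%

9.5%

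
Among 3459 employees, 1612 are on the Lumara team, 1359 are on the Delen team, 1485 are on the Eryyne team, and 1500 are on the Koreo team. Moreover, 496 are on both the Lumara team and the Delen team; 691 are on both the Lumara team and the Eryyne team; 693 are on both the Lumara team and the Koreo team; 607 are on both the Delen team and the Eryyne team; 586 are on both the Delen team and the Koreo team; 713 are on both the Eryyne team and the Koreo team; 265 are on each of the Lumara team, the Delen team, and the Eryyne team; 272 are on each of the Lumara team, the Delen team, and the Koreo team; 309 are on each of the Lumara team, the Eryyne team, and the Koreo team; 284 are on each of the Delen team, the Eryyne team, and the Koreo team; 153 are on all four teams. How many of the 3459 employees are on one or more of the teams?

N(≥1) = 1612 + 1359 + 1485 + 1500 − 496 − 691 − 693 − 607 − 586 − 713 + 265 + 272 + 309 + 284 − 153 = 3147

3147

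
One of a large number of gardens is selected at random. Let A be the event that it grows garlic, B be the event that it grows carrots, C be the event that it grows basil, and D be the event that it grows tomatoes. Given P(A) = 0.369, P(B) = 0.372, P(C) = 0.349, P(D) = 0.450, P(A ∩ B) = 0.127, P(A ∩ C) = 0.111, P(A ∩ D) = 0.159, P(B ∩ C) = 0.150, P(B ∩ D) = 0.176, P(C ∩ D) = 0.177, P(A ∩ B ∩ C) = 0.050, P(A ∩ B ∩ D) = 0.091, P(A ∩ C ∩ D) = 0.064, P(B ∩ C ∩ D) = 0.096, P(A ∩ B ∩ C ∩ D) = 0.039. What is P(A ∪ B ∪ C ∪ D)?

0.902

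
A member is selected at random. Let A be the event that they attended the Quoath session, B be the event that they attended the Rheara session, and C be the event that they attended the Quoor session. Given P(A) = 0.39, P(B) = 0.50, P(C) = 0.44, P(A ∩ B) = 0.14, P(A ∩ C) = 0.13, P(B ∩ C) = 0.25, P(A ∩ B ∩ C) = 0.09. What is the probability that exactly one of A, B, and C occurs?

By inclusion–exclusion (exactly-one form):
P(exactly one) = 0.39 + 0.50 + 0.44 − 2·0.14 − 2·0.13 − 2·0.25 + 3·0.09 = 0.56

0.56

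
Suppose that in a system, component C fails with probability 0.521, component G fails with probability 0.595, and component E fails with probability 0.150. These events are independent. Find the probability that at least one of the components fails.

P(none) = (1 − 0.521) × (1 − 0.595) × (1 − 0.150) = 0.479 × 0.405 × 0.850 = 0.16489575
P(at least one) = 1 − 0.16489575 = 0.83510425

0.83510425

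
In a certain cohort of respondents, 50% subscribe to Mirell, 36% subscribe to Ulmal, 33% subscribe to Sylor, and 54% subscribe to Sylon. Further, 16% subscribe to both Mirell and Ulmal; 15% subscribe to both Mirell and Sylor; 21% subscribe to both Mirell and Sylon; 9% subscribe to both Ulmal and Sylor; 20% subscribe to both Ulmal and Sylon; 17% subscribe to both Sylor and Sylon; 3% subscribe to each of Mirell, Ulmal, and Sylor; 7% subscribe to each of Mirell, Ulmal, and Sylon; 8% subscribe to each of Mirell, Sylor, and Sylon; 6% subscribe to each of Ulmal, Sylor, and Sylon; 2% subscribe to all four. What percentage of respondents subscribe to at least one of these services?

97%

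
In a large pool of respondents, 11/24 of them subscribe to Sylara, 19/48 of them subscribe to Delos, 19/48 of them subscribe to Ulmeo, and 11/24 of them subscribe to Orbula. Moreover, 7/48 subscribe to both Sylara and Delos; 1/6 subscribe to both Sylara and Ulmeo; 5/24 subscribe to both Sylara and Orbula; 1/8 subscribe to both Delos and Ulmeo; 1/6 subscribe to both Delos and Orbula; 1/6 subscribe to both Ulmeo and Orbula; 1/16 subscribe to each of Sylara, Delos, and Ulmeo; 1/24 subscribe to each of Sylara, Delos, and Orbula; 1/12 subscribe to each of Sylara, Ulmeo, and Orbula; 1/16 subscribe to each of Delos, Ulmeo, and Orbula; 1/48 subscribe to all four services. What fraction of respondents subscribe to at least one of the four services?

23/24

P(union) = 11/24 + 19/48 + 19/48 + 11/24 − 7/48 − 1/6 − 5/24 − 1/8 − 1/6 − 1/6 + 1/16 + 1/24 + 1/12 + 1/16 − 1/48 = 23/24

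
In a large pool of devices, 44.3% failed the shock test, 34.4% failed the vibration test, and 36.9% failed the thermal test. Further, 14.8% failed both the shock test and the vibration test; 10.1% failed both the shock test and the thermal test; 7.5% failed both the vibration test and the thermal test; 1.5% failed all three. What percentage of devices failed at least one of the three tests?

84.7%

P(≥1) = 44.3 + 34.4 + 36.9 − 14.8 − 10.1 − 7.5 + 1.5 = 84.7%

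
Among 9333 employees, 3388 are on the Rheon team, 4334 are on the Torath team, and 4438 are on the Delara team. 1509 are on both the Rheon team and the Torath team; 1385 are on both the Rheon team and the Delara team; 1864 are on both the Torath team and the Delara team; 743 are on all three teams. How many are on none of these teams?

By inclusion-exclusion,
N(≥1) = 3388 + 4334 + 4438 − 1509 − 1385 − 1864 + 743 = 8145
None: 9333 − 8145 = 1188

1188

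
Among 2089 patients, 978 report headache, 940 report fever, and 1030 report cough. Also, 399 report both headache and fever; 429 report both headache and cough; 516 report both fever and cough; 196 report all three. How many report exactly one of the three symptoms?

By inclusion–exclusion (exactly-one form):
N(exactly one) = 978 + 940 + 1030 − 2·399 − 2·429 − 2·516 + 3·196 = 848

848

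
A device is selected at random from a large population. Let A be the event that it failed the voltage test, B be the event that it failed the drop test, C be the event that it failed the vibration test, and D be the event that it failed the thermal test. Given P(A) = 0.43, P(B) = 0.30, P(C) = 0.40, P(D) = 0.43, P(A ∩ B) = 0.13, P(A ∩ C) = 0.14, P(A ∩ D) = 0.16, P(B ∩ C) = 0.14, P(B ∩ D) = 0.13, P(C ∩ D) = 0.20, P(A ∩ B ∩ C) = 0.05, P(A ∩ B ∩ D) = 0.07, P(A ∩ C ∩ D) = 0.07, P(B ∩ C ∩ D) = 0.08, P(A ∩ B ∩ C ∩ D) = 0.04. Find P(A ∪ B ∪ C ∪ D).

P(A ∪ B ∪ C ∪ D) = 0.43 + 0.30 + 0.40 + 0.43 − 0.13 − 0.14 − 0.16 − 0.14 − 0.13 − 0.20 + 0.05 + 0.07 + 0.07 + 0.08 − 0.04 = 0.89

0.89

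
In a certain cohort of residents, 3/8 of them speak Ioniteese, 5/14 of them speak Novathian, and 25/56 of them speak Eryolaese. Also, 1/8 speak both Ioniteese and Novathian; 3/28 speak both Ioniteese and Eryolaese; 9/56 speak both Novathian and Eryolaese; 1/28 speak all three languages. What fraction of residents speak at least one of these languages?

P(≥1) = 3/8 + 5/14 + 25/56 − 1/8 − 3/28 − 9/56 + 1/28 = 23/28

23/28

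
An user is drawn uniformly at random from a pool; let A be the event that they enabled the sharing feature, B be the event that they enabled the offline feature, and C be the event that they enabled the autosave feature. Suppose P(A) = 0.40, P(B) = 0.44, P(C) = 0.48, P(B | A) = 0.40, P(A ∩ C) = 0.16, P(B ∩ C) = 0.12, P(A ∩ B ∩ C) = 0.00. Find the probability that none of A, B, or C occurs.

P(A ∩ B) = P(A)·P(B|A) = 0.40 × 0.40 = 0.16
P(A ∪ B ∪ C) = 0.40 + 0.44 + 0.48 − 0.16 − 0.16 − 0.12 + 0.00 = 0.88
P(none) = 1 − 0.88 = 0.12

0.12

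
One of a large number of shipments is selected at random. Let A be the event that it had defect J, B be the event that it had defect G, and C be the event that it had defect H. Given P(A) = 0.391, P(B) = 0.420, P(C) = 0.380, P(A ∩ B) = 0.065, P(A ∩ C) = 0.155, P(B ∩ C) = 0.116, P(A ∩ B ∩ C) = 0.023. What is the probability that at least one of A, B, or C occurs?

By inclusion–exclusion:
P(A ∪ B ∪ C) = 0.391 + 0.420 + 0.380 − 0.065 − 0.155 − 0.116 + 0.023 = 0.878

0.878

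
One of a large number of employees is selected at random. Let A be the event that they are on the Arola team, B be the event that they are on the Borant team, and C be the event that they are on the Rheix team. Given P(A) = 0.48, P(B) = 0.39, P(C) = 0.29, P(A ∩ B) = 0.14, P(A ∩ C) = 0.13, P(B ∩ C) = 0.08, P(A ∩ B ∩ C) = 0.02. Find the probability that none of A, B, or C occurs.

0.17

P(A ∪ B ∪ C) = 0.48 + 0.39 + 0.29 − 0.14 − 0.13 − 0.08 + 0.02 = 0.83
P(none) = 1 − 0.83 = 0.17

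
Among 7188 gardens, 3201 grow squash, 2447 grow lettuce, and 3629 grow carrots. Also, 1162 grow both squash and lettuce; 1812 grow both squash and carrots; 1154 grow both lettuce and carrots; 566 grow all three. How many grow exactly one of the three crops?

2719

N(exactly one) = 3201 + 2447 + 3629 − 2·1162 − 2·1812 − 2·1154 + 3·566 = 2719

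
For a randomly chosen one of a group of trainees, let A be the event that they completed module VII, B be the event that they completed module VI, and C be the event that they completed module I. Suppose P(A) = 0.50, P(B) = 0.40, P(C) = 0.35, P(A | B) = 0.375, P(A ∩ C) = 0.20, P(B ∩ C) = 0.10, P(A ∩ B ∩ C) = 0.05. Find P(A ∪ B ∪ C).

0.85

P(A ∩ B) = P(B)·P(A|B) = 0.40 × 0.375 = 0.15
Using inclusion–exclusion:
P(A ∪ B ∪ C) = 0.50 + 0.40 + 0.35 − 0.15 − 0.20 − 0.10 + 0.05 = 0.85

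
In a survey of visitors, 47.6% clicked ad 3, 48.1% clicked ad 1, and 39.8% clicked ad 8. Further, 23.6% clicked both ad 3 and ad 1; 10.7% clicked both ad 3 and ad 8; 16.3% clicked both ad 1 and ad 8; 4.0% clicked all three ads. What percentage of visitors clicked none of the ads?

11.1%

P(union) = 47.6 + 48.1 + 39.8 − 23.6 − 10.7 − 16.3 + 4.0 = 88.9%
P(none) = 100% − 88.9% = 11.1%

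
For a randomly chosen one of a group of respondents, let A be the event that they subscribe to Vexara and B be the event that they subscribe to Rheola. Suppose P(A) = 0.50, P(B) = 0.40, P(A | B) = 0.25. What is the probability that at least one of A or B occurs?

0.80

P(A ∩ B) = P(B)·P(A|B) = 0.40 × 0.25 = 0.10
P(A ∪ B) = 0.50 + 0.40 − 0.10 = 0.80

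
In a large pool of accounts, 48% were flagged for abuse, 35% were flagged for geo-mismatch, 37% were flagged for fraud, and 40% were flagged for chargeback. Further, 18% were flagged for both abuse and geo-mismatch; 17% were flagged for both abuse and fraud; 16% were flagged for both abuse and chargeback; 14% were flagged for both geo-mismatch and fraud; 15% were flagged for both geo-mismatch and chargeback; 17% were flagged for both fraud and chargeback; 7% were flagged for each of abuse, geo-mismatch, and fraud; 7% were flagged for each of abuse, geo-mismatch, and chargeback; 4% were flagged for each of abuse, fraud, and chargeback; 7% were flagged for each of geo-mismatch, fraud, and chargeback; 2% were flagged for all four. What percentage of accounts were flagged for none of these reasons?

14%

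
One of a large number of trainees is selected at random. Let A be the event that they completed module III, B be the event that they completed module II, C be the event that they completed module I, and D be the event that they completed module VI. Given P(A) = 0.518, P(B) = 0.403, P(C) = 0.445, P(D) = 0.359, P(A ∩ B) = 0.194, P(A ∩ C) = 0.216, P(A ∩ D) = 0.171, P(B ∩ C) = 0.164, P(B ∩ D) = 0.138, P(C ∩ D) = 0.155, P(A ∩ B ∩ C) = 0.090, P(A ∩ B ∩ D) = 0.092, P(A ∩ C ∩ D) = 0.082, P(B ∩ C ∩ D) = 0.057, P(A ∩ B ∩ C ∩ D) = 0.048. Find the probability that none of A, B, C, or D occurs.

0.040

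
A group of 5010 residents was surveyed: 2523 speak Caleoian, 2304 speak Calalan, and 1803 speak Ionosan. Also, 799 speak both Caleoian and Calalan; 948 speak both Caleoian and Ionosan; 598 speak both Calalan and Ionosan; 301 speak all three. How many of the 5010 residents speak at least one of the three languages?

4586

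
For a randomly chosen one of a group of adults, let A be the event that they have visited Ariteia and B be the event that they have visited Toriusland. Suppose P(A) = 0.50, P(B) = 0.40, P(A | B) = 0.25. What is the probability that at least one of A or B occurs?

P(A ∩ B) = P(B)·P(A|B) = 0.40 × 0.25 = 0.10
By inclusion–exclusion:
P(A ∪ B) = 0.50 + 0.40 − 0.10 = 0.80

0.80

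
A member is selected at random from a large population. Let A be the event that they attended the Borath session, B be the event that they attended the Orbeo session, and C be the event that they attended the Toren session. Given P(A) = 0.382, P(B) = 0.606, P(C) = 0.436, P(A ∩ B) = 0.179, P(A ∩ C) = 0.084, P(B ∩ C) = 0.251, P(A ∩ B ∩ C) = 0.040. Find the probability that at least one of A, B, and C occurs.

0.950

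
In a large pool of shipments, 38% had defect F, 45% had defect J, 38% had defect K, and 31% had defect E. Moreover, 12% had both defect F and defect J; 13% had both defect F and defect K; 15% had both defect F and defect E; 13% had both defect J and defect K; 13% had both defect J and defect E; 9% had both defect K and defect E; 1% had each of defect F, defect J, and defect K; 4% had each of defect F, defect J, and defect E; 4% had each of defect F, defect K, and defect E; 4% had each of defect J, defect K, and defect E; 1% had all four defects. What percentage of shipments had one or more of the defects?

89%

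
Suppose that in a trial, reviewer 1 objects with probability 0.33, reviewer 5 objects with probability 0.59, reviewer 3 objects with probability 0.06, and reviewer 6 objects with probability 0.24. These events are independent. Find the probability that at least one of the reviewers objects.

0.80375432

Since the events are independent, P(none) is the product of the individual non-occurrence probabilities.
P(none) = (1 − 0.33) × (1 − 0.59) × (1 − 0.06) × (1 − 0.24) = 0.67 × 0.41 × 0.94 × 0.76 = 0.19624568
P(at least one) = 1 − 0.19624568 = 0.80375432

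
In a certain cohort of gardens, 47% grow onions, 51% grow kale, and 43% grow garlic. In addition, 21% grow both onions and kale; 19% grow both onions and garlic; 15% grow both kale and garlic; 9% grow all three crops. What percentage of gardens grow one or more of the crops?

95%

Inclusion–exclusion gives
P(at least one) = 47 + 51 + 43 − 21 − 19 − 15 + 9 = 95%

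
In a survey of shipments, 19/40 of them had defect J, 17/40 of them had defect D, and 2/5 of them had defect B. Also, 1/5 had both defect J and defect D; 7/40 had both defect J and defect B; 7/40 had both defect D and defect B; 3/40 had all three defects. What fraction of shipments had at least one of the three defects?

33/40

Using inclusion–exclusion:
P(≥1) = 19/40 + 17/40 + 2/5 − 1/5 − 7/40 − 7/40 + 3/40 = 33/40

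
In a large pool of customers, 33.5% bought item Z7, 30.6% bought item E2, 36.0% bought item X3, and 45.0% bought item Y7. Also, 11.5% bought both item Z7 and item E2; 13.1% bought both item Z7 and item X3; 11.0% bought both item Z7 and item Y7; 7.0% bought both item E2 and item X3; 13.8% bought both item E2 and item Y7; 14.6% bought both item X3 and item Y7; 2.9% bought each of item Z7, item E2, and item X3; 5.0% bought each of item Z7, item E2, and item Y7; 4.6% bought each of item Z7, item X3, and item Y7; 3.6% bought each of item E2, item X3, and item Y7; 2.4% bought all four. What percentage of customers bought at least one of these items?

By inclusion-exclusion,
P(union) = 33.5 + 30.6 + 36.0 + 45.0 − 11.5 − 13.1 − 11.0 − 7.0 − 13.8 − 14.6 + 2.9 + 5.0 + 4.6 + 3.6 − 2.4 = 87.8%

87.8%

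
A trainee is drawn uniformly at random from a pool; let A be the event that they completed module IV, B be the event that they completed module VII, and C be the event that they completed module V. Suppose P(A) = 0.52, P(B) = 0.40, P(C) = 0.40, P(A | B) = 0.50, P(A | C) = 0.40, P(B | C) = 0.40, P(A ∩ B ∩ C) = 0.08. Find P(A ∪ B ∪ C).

P(A ∩ B) = P(B)·P(A|B) = 0.40 × 0.50 = 0.20
P(A ∩ C) = P(C)·P(A|C) = 0.40 × 0.40 = 0.16
P(B ∩ C) = P(C)·P(B|C) = 0.40 × 0.40 = 0.16
Using inclusion–exclusion:
P(A ∪ B ∪ C) = 0.52 + 0.40 + 0.40 − 0.20 − 0.16 − 0.16 + 0.08 = 0.88

0.88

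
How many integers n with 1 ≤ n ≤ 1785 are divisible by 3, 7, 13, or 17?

899

By inclusion-exclusion,
⌊1785/3⌋ + ⌊1785/7⌋ + ⌊1785/13⌋ + ⌊1785/17⌋ − ⌊1785/21⌋ − ⌊1785/39⌋ − ⌊1785/51⌋ − ⌊1785/91⌋ − ⌊1785/119⌋ − ⌊1785/221⌋ + ⌊1785/273⌋ + ⌊1785/357⌋ + ⌊1785/663⌋ + ⌊1785/1547⌋ − ⌊1785/4641⌋ = 595 + 255 + 137 + 105 − 85 − 45 − 35 − 19 − 15 − 8 + 6 + 5 + 2 + 1 − 0 = 899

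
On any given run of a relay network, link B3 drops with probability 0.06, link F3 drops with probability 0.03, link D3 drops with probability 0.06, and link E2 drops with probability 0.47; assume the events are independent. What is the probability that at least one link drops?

P(none) = (1 − 0.06) × (1 − 0.03) × (1 − 0.06) × (1 − 0.47) = 0.94 × 0.97 × 0.94 × 0.53 = 0.45425876
P(at least one) = 1 − 0.45425876 = 0.54574124

0.54574124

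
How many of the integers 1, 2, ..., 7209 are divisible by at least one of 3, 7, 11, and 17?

By inclusion-exclusion,
2403 + 1029 + 655 + 424 − 343 − 218 − 141 − 93 − 60 − 38 + 31 + 20 + 12 + 5 − 1 = 3685

3685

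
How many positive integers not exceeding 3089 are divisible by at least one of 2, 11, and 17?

floor(3089/2) + floor(3089/11) + floor(3089/17) − floor(3089/22) − floor(3089/34) − floor(3089/187) + floor(3089/374) = 1544 + 280 + 181 − 140 − 90 − 16 + 8 = 1767

1767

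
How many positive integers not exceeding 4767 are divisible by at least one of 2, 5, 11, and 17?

3136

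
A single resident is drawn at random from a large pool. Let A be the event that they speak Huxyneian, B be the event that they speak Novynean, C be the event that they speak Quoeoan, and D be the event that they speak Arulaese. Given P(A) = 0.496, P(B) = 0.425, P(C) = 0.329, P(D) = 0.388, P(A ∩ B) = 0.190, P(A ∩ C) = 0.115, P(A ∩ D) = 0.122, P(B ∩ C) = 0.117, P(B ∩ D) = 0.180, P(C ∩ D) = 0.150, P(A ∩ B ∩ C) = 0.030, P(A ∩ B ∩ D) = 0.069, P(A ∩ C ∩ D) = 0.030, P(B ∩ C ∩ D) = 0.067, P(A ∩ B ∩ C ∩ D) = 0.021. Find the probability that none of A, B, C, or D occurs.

0.061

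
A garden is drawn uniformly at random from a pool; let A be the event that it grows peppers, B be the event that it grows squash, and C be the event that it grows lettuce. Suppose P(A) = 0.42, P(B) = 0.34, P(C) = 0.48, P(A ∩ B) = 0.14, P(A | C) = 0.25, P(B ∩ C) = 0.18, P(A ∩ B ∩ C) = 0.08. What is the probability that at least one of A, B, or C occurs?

P(A ∩ C) = P(C)·P(A|C) = 0.48 × 0.25 = 0.12
Using inclusion–exclusion:
P(A ∪ B ∪ C) = 0.42 + 0.34 + 0.48 − 0.14 − 0.12 − 0.18 + 0.08 = 0.88

0.88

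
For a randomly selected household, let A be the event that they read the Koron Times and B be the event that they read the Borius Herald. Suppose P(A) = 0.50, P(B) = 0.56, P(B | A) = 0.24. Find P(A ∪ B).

0.94

P(A ∩ B) = P(A)·P(B|A) = 0.50 × 0.24 = 0.12
P(A ∪ B) = 0.50 + 0.56 − 0.12 = 0.94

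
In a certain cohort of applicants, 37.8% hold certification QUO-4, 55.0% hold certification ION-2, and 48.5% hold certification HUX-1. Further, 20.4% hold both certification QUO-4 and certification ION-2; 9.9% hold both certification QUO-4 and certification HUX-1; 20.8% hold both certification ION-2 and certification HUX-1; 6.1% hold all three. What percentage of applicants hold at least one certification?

96.3%

P(≥1) = 37.8 + 55.0 + 48.5 − 20.4 − 9.9 − 20.8 + 6.1 = 96.3%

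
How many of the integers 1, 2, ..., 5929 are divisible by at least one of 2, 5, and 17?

3696

2964 + 1185 + 348 − 592 − 174 − 69 + 34 = 3696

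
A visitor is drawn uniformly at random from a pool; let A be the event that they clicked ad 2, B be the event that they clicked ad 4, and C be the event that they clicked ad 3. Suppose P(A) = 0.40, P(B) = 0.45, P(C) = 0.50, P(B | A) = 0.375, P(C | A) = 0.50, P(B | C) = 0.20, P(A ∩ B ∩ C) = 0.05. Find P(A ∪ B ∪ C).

P(A ∩ B) = P(A)·P(B|A) = 0.40 × 0.375 = 0.15
P(A ∩ C) = P(A)·P(C|A) = 0.40 × 0.50 = 0.20
P(B ∩ C) = P(C)·P(B|C) = 0.50 × 0.20 = 0.10
P(A ∪ B ∪ C) = 0.40 + 0.45 + 0.50 − 0.15 − 0.20 − 0.10 + 0.05 = 0.95

0.95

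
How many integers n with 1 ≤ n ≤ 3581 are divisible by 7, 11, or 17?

953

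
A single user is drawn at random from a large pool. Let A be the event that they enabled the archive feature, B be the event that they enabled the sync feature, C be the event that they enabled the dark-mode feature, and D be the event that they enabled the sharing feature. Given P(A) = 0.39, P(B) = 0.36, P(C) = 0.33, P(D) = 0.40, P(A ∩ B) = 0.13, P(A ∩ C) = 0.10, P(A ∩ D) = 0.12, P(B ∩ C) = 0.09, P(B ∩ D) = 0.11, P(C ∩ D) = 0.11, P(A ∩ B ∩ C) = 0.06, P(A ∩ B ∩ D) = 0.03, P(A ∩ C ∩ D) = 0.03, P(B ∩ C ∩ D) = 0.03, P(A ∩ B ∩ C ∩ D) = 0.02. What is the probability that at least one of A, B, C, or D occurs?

0.95

Inclusion–exclusion gives
P(A ∪ B ∪ C ∪ D) = 0.39 + 0.36 + 0.33 + 0.40 − 0.13 − 0.10 − 0.12 − 0.09 − 0.11 − 0.11 + 0.06 + 0.03 + 0.03 + 0.03 − 0.02 = 0.95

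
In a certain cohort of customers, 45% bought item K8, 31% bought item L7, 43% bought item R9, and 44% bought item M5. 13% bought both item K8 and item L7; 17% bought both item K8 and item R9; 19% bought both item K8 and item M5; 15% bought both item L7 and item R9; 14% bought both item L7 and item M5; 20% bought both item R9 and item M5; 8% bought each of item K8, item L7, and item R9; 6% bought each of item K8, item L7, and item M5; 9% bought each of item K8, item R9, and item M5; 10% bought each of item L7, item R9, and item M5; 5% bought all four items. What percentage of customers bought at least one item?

By inclusion–exclusion:
P(union) = 45 + 31 + 43 + 44 − 13 − 17 − 19 − 15 − 14 − 20 + 8 + 6 + 9 + 10 − 5 = 93%

93%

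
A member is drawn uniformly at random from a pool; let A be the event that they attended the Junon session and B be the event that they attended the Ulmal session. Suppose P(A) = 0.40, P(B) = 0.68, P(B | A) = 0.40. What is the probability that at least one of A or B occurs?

0.92

P(A ∩ B) = P(A)·P(B|A) = 0.40 × 0.40 = 0.16
P(A ∪ B) = 0.40 + 0.68 − 0.16 = 0.92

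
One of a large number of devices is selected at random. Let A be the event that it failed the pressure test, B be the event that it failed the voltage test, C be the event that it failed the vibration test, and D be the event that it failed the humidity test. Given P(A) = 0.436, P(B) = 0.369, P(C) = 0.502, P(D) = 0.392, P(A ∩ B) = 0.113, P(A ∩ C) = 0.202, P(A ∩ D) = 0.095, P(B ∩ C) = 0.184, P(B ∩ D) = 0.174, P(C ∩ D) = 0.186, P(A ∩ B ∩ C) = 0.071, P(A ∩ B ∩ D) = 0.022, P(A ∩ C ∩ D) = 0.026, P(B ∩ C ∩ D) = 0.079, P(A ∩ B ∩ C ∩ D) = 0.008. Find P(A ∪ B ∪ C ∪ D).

0.935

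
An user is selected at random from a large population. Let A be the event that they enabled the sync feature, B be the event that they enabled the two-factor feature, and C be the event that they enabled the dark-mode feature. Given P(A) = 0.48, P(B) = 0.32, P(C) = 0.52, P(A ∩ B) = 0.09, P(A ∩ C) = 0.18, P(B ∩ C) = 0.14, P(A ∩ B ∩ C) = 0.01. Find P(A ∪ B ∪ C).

Apply inclusion-exclusion:
P(A ∪ B ∪ C) = 0.48 + 0.32 + 0.52 − 0.09 − 0.18 − 0.14 + 0.01 = 0.92

0.92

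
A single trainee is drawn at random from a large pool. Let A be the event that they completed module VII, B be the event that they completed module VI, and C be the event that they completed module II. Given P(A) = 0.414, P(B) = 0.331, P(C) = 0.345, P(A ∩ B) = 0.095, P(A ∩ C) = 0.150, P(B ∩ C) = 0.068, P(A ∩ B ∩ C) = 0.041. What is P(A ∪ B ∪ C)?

0.818

Inclusion–exclusion gives
P(A ∪ B ∪ C) = 0.414 + 0.331 + 0.345 − 0.095 − 0.150 − 0.068 + 0.041 = 0.818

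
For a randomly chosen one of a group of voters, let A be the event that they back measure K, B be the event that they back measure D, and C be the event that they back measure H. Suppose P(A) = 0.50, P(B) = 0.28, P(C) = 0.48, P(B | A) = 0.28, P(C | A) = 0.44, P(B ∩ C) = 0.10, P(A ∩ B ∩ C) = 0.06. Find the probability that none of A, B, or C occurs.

0.14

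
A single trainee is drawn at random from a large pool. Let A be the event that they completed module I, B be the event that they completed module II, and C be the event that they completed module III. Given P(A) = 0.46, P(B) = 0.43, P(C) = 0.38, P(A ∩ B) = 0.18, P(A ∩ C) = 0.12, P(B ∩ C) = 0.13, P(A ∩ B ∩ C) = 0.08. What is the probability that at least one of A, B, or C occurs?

By inclusion-exclusion,
P(A ∪ B ∪ C) = 0.46 + 0.43 + 0.38 − 0.18 − 0.12 − 0.13 + 0.08 = 0.92

0.92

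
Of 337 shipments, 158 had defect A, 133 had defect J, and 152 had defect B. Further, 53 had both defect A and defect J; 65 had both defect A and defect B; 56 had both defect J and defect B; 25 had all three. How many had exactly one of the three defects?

170

Using the inclusion–exclusion count for exactly one event:
N(exactly one) = 158 + 133 + 152 − 2·53 − 2·65 − 2·56 + 3·25 = 170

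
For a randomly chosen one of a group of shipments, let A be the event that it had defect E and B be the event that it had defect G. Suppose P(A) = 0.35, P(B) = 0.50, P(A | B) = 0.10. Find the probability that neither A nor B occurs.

P(A ∩ B) = P(B)·P(A|B) = 0.50 × 0.10 = 0.05
Inclusion–exclusion gives
P(A ∪ B) = 0.35 + 0.50 − 0.05 = 0.80
P(none) = 1 − 0.80 = 0.20

0.20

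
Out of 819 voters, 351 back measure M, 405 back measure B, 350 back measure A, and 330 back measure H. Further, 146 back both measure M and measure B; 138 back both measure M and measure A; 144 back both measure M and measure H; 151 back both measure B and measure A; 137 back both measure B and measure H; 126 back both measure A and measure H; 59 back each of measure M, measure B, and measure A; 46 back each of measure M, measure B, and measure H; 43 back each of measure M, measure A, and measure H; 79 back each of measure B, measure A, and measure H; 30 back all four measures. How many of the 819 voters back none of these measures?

28

By inclusion-exclusion,
|union| = 351 + 405 + 350 + 330 − 146 − 138 − 144 − 151 − 137 − 126 + 59 + 46 + 43 + 79 − 30 = 791
None: 819 − 791 = 28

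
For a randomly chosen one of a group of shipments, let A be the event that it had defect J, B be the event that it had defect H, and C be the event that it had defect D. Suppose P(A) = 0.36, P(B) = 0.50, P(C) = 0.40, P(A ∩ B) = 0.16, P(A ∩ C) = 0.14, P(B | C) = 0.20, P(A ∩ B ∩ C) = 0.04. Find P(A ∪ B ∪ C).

P(B ∩ C) = P(C)·P(B|C) = 0.40 × 0.20 = 0.08
P(A ∪ B ∪ C) = 0.36 + 0.50 + 0.40 − 0.16 − 0.14 − 0.08 + 0.04 = 0.92

0.92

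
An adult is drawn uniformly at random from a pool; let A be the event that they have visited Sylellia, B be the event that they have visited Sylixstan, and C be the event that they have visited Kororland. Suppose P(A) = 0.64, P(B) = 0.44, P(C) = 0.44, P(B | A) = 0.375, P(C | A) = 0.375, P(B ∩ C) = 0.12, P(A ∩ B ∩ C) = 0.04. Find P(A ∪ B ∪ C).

P(A ∩ B) = P(A)·P(B|A) = 0.64 × 0.375 = 0.24
P(A ∩ C) = P(A)·P(C|A) = 0.64 × 0.375 = 0.24
Using inclusion–exclusion:
P(A ∪ B ∪ C) = 0.64 + 0.44 + 0.44 − 0.24 − 0.24 − 0.12 + 0.04 = 0.96

0.96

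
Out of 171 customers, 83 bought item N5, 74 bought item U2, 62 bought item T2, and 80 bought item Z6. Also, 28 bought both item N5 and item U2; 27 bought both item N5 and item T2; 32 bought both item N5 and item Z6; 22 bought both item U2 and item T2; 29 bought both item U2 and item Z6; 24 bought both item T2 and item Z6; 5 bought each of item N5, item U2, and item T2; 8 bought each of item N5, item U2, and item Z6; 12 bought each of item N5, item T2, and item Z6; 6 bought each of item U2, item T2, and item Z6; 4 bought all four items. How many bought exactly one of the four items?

Using the inclusion–exclusion count for exactly one event:
N(exactly one) = 83 + 74 + 62 + 80 − 2·28 − 2·27 − 2·32 − 2·22 − 2·29 − 2·24 + 3·5 + 3·8 + 3·12 + 3·6 − 4·4 = 52

52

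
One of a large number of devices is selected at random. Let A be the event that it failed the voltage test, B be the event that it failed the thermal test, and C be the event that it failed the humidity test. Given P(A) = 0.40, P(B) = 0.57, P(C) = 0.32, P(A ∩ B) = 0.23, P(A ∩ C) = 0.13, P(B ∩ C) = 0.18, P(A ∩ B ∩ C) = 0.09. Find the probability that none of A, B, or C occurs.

0.16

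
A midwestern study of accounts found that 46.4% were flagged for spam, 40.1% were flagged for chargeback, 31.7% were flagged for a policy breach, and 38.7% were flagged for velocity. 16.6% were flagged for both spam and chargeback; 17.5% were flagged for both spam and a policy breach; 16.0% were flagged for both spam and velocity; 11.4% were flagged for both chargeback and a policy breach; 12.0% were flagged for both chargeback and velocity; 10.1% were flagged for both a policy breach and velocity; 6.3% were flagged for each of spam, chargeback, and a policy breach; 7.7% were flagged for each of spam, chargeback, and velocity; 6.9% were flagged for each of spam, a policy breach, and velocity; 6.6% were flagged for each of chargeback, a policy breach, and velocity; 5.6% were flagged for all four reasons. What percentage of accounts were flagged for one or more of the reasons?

95.2%

Using inclusion–exclusion:
P(at least one) = 46.4 + 40.1 + 31.7 + 38.7 − 16.6 − 17.5 − 16.0 − 11.4 − 12.0 − 10.1 + 6.3 + 7.7 + 6.9 + 6.6 − 5.6 = 95.2%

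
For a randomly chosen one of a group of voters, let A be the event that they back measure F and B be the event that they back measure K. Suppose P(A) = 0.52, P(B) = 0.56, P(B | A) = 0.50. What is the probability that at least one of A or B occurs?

0.82

P(A ∩ B) = P(A)·P(B|A) = 0.52 × 0.50 = 0.26
Inclusion–exclusion gives
P(A ∪ B) = 0.52 + 0.56 − 0.26 = 0.82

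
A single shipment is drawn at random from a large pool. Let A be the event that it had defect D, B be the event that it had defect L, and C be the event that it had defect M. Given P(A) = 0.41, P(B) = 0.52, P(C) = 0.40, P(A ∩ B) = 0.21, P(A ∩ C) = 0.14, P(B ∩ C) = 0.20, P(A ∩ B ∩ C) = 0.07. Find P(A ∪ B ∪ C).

P(A ∪ B ∪ C) = 0.41 + 0.52 + 0.40 − 0.21 − 0.14 − 0.20 + 0.07 = 0.85

0.85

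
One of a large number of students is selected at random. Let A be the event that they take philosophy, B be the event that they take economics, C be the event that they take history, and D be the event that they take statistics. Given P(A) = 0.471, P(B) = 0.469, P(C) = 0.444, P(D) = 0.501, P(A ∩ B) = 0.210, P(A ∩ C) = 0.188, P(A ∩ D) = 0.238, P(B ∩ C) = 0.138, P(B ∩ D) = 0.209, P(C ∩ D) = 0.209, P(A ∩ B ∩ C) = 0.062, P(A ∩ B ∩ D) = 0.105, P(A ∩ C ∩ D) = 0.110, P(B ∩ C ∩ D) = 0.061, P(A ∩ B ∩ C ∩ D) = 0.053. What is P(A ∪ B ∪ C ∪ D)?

0.978

Using inclusion–exclusion:
P(A ∪ B ∪ C ∪ D) = 0.471 + 0.469 + 0.444 + 0.501 − 0.210 − 0.188 − 0.238 − 0.138 − 0.209 − 0.209 + 0.062 + 0.105 + 0.110 + 0.061 − 0.053 = 0.978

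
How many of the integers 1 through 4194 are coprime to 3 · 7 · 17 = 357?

⌊4194/3⌋ + ⌊4194/7⌋ + ⌊4194/17⌋ − ⌊4194/21⌋ − ⌊4194/51⌋ − ⌊4194/119⌋ + ⌊4194/357⌋ = 1398 + 599 + 246 − 199 − 82 − 35 + 11 = 1938
4194 − 1938 = 2256

2256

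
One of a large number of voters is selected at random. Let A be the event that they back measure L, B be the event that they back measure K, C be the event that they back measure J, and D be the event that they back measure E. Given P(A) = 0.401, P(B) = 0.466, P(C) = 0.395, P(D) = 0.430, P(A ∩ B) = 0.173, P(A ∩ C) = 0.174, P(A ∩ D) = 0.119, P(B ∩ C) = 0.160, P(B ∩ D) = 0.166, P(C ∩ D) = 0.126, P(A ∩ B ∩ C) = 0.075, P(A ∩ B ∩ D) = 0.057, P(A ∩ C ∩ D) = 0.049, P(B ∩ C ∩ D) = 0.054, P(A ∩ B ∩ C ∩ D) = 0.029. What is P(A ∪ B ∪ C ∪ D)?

0.980

By inclusion–exclusion:
P(A ∪ B ∪ C ∪ D) = 0.401 + 0.466 + 0.395 + 0.430 − 0.173 − 0.174 − 0.119 − 0.160 − 0.166 − 0.126 + 0.075 + 0.057 + 0.049 + 0.054 − 0.029 = 0.980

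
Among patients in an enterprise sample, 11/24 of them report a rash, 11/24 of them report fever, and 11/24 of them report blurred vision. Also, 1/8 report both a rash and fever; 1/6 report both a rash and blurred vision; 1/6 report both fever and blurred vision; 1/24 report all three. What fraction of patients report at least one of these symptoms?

P(union) = 11/24 + 11/24 + 11/24 − 1/8 − 1/6 − 1/6 + 1/24 = 23/24

23/24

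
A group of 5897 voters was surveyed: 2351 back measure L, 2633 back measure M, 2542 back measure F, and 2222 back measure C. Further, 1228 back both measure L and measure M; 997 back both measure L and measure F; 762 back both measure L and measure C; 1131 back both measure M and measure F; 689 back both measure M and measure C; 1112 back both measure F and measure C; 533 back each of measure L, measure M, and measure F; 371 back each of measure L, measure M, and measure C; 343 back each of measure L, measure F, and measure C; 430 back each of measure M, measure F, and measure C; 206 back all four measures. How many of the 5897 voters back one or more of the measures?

Using inclusion–exclusion:
|at least one| = 2351 + 2633 + 2542 + 2222 − 1228 − 997 − 762 − 1131 − 689 − 1112 + 533 + 371 + 343 + 430 − 206 = 5300

5300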